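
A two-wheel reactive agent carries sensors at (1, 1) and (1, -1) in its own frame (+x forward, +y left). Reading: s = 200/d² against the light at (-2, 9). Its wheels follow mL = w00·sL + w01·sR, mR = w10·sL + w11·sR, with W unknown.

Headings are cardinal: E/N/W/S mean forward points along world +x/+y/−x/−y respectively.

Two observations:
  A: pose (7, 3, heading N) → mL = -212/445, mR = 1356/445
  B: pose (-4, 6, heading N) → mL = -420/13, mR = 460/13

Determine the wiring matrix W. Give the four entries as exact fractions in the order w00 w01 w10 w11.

obs A: pose=(7,3,N) → sL=200/89, sR=8/5, mL=-212/445, mR=1356/445
obs B: pose=(-4,6,N) → sL=200/13, sR=40, mL=-420/13, mR=460/13
sensor matrix S = [[200/89, 8/5], [200/13, 40]]; det S = 75520/1157
solve [mL_A; mL_B] = S·[w00; w01] and [mR_A; mR_B] = S·[w10; w11]:
  w00 = 1/2, w01 = -1, w10 = 1, w11 = 1/2

1/2 -1 1 1/2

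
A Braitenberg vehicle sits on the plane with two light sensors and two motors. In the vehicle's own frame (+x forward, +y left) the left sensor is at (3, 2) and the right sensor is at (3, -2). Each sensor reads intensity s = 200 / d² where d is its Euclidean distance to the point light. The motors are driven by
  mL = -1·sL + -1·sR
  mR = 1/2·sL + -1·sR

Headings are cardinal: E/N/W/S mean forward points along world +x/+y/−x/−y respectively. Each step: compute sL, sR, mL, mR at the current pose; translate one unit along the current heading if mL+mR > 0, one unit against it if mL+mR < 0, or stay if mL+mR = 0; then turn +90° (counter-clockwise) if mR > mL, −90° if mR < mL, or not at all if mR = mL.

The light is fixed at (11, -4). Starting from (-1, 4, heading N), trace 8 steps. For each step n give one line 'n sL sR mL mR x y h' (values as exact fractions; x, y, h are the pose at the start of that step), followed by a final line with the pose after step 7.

0 200/317 200/221 -107600/70057 -41300/70057 -1 4 N
1 4/5 100/153 -1112/765 -194/765 -1 3 W
2 200/97 40/37 -11280/3589 -180/3589 0 3 S
3 50/41 2 -132/41 -57/41 0 4 E
4 200/317 200/221 -107600/70057 -41300/70057 -1 4 N
5 4/5 100/153 -1112/765 -194/765 -1 3 W
6 200/97 40/37 -11280/3589 -180/3589 0 3 S
7 50/41 2 -132/41 -57/41 0 4 E
final -1 4 N

n=0: pose=(-1,4,N); sL=200/317, sR=200/221; mL=-107600/70057, mR=-41300/70057; mL+mR=-148900/70057 → advance -1; mR−mL=300/317 → turn +1·90°
n=1: pose=(-1,3,W); sL=4/5, sR=100/153; mL=-1112/765, mR=-194/765; mL+mR=-1306/765 → advance -1; mR−mL=6/5 → turn +1·90°
n=2: pose=(0,3,S); sL=200/97, sR=40/37; mL=-11280/3589, mR=-180/3589; mL+mR=-11460/3589 → advance -1; mR−mL=300/97 → turn +1·90°
n=3: pose=(0,4,E); sL=50/41, sR=2; mL=-132/41, mR=-57/41; mL+mR=-189/41 → advance -1; mR−mL=75/41 → turn +1·90°
n=4: pose=(-1,4,N); sL=200/317, sR=200/221; mL=-107600/70057, mR=-41300/70057; mL+mR=-148900/70057 → advance -1; mR−mL=300/317 → turn +1·90°
n=5: pose=(-1,3,W); sL=4/5, sR=100/153; mL=-1112/765, mR=-194/765; mL+mR=-1306/765 → advance -1; mR−mL=6/5 → turn +1·90°
n=6: pose=(0,3,S); sL=200/97, sR=40/37; mL=-11280/3589, mR=-180/3589; mL+mR=-11460/3589 → advance -1; mR−mL=300/97 → turn +1·90°
n=7: pose=(0,4,E); sL=50/41, sR=2; mL=-132/41, mR=-57/41; mL+mR=-189/41 → advance -1; mR−mL=75/41 → turn +1·90°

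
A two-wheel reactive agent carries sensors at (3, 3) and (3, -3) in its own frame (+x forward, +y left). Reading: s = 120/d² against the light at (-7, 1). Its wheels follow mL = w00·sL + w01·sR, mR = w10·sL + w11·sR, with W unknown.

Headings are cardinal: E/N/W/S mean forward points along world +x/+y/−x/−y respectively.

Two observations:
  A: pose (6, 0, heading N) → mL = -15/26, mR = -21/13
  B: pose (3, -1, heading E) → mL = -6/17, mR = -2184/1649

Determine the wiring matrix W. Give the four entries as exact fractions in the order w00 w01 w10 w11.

-1/2 0 -1 -1

obs A: pose=(6,0,N) → sL=15/13, sR=6/13, mL=-15/26, mR=-21/13
obs B: pose=(3,-1,E) → sL=12/17, sR=60/97, mL=-6/17, mR=-2184/1649
sensor matrix S = [[15/13, 6/13], [12/17, 60/97]]; det S = 8316/21437
solve [mL_A; mL_B] = S·[w00; w01] and [mR_A; mR_B] = S·[w10; w11]:
  w00 = -1/2, w01 = 0, w10 = -1, w11 = -1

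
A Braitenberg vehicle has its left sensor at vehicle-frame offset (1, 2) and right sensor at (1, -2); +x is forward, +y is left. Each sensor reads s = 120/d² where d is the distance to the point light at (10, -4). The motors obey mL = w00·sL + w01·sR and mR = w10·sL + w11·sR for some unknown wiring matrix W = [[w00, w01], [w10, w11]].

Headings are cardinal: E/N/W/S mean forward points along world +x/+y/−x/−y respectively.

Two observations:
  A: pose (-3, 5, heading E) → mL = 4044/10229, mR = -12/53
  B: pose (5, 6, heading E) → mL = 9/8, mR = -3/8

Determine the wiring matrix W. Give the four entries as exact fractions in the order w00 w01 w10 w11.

-1/2 1 -1/2 0

obs A: pose=(-3,5,E) → sL=24/53, sR=120/193, mL=4044/10229, mR=-12/53
obs B: pose=(5,6,E) → sL=3/4, sR=3/2, mL=9/8, mR=-3/8
sensor matrix S = [[24/53, 120/193], [3/4, 3/2]]; det S = 2178/10229
solve [mL_A; mL_B] = S·[w00; w01] and [mR_A; mR_B] = S·[w10; w11]:
  w00 = -1/2, w01 = 1, w10 = -1/2, w11 = 0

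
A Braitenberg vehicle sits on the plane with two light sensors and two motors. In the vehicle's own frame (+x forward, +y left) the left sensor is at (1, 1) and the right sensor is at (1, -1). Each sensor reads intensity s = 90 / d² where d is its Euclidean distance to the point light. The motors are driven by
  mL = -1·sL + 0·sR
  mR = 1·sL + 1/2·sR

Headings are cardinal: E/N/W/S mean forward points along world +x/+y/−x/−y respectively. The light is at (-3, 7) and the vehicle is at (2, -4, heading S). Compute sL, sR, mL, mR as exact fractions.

1/2 9/16 -1/2 25/32

left sensor world pos  = (3, -5); dL² = 180
right sensor world pos = (1, -5); dR² = 160
sL = 90/180 = 1/2
sR = 90/160 = 9/16
mL = -1·sL + 0·sR = -1/2
mR = 1·sL + 1/2·sR = 25/32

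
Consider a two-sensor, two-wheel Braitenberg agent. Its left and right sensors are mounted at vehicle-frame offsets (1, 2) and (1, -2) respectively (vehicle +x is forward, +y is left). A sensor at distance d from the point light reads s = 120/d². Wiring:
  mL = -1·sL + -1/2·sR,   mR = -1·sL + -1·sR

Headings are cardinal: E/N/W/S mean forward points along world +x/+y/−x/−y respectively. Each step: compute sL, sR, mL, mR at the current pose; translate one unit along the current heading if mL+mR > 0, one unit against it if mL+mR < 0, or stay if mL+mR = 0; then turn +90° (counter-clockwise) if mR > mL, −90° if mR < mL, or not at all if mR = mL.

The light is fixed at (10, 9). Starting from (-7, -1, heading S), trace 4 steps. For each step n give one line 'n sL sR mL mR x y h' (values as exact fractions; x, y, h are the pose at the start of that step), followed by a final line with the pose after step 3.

n=0: pose=(-7,-1,S); sL=60/173, sR=60/241; mL=-19650/41693, mR=-24840/41693; mL+mR=-44490/41693 → advance -1; mR−mL=-30/241 → turn -1·90°
n=1: pose=(-7,0,W); sL=24/89, sR=120/373; mL=-14292/33197, mR=-19632/33197; mL+mR=-33924/33197 → advance -1; mR−mL=-60/373 → turn -1·90°
n=2: pose=(-6,0,N); sL=30/97, sR=6/13; mL=-681/1261, mR=-972/1261; mL+mR=-1653/1261 → advance -1; mR−mL=-3/13 → turn -1·90°
n=3: pose=(-6,-1,E); sL=120/289, sR=40/123; mL=-20540/35547, mR=-26320/35547; mL+mR=-15620/11849 → advance -1; mR−mL=-20/123 → turn -1·90°

0 60/173 60/241 -19650/41693 -24840/41693 -7 -1 S
1 24/89 120/373 -14292/33197 -19632/33197 -7 0 W
2 30/97 6/13 -681/1261 -972/1261 -6 0 N
3 120/289 40/123 -20540/35547 -26320/35547 -6 -1 E
final -7 -1 S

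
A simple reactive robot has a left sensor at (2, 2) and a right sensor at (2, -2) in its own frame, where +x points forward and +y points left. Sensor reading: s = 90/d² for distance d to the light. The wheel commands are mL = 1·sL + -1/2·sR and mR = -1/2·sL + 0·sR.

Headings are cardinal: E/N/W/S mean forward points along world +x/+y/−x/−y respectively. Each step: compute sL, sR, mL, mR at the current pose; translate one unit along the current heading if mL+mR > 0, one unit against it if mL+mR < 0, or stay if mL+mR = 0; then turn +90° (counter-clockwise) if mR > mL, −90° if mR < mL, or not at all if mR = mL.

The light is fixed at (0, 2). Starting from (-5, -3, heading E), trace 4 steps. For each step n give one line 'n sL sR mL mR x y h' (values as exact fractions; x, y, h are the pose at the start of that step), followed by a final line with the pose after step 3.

0 5 45/29 245/58 -5/2 -5 -3 E
1 90/53 18/17 1053/901 -45/53 -4 -3 S
2 9/10 45/26 9/260 -9/20 -4 -4 W
3 90/41 90/17 -315/697 -45/41 -3 -4 N
final -3 -5 E

n=0: pose=(-5,-3,E); sL=5, sR=45/29; mL=245/58, mR=-5/2; mL+mR=50/29 → advance +1; mR−mL=-195/29 → turn -1·90°
n=1: pose=(-4,-3,S); sL=90/53, sR=18/17; mL=1053/901, mR=-45/53; mL+mR=288/901 → advance +1; mR−mL=-1818/901 → turn -1·90°
n=2: pose=(-4,-4,W); sL=9/10, sR=45/26; mL=9/260, mR=-9/20; mL+mR=-27/65 → advance -1; mR−mL=-63/130 → turn -1·90°
n=3: pose=(-3,-4,N); sL=90/41, sR=90/17; mL=-315/697, mR=-45/41; mL+mR=-1080/697 → advance -1; mR−mL=-450/697 → turn -1·90°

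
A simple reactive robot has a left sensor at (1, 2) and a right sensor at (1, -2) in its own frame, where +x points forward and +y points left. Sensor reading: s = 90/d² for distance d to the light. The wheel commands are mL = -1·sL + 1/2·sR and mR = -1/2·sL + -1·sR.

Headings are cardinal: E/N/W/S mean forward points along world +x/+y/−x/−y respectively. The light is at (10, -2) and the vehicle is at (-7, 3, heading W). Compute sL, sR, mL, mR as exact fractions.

left sensor world pos  = (-8, 1); dL² = 333
right sensor world pos = (-8, 5); dR² = 373
sL = 90/333 = 10/37
sR = 90/373 = 90/373
mL = -1·sL + 1/2·sR = -2065/13801
mR = -1/2·sL + -1·sR = -5195/13801

10/37 90/373 -2065/13801 -5195/13801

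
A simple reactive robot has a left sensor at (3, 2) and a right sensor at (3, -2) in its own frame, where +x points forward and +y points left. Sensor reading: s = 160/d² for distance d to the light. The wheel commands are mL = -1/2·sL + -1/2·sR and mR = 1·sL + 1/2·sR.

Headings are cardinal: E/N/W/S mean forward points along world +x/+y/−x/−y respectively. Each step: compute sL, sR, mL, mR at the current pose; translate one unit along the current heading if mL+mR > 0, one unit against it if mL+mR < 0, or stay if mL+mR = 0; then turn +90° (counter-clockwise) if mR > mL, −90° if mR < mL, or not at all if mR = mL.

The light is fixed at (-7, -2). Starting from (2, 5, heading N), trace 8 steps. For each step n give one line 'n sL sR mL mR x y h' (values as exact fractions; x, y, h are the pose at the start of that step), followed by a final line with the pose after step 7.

0 160/149 160/221 -29600/32929 47280/32929 2 5 N
1 20/9 20/17 -260/153 430/153 2 6 W
2 32/25 160/61 -2976/1525 3952/1525 1 6 S
3 80/101 80/73 -6960/7373 9880/7373 1 5 E
4 160/149 160/221 -29600/32929 47280/32929 2 5 N
5 20/9 20/17 -260/153 430/153 2 6 W
6 32/25 160/61 -2976/1525 3952/1525 1 6 S
7 80/101 80/73 -6960/7373 9880/7373 1 5 E
final 2 5 N

n=0: pose=(2,5,N); sL=160/149, sR=160/221; mL=-29600/32929, mR=47280/32929; mL+mR=80/149 → advance +1; mR−mL=76880/32929 → turn +1·90°
n=1: pose=(2,6,W); sL=20/9, sR=20/17; mL=-260/153, mR=430/153; mL+mR=10/9 → advance +1; mR−mL=230/51 → turn +1·90°
n=2: pose=(1,6,S); sL=32/25, sR=160/61; mL=-2976/1525, mR=3952/1525; mL+mR=16/25 → advance +1; mR−mL=6928/1525 → turn +1·90°
n=3: pose=(1,5,E); sL=80/101, sR=80/73; mL=-6960/7373, mR=9880/7373; mL+mR=40/101 → advance +1; mR−mL=16840/7373 → turn +1·90°
n=4: pose=(2,5,N); sL=160/149, sR=160/221; mL=-29600/32929, mR=47280/32929; mL+mR=80/149 → advance +1; mR−mL=76880/32929 → turn +1·90°
n=5: pose=(2,6,W); sL=20/9, sR=20/17; mL=-260/153, mR=430/153; mL+mR=10/9 → advance +1; mR−mL=230/51 → turn +1·90°
n=6: pose=(1,6,S); sL=32/25, sR=160/61; mL=-2976/1525, mR=3952/1525; mL+mR=16/25 → advance +1; mR−mL=6928/1525 → turn +1·90°
n=7: pose=(1,5,E); sL=80/101, sR=80/73; mL=-6960/7373, mR=9880/7373; mL+mR=40/101 → advance +1; mR−mL=16840/7373 → turn +1·90°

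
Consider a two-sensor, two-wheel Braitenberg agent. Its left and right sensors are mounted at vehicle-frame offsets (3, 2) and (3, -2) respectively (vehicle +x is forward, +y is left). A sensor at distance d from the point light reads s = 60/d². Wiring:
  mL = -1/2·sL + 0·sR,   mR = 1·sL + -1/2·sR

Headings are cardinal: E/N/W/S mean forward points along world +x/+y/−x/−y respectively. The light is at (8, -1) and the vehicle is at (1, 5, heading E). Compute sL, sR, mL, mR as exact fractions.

3/4 15/8 -3/8 -3/16

left sensor world pos  = (4, 7); dL² = 80
right sensor world pos = (4, 3); dR² = 32
sL = 60/80 = 3/4
sR = 60/32 = 15/8
mL = -1/2·sL + 0·sR = -3/8
mR = 1·sL + -1/2·sR = -3/16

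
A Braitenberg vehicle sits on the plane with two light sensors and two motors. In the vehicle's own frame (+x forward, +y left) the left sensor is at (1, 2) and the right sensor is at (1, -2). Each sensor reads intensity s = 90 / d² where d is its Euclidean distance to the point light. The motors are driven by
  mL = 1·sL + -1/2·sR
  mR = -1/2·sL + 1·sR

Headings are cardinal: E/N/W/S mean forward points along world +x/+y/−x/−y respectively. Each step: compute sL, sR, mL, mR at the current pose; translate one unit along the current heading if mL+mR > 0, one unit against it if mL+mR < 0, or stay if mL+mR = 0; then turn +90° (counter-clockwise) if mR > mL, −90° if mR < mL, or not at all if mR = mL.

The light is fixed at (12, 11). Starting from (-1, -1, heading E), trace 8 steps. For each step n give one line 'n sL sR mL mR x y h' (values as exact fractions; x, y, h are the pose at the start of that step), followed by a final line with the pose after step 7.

0 45/122 9/34 981/4148 333/4148 -1 -1 E
1 90/269 18/73 4149/19637 1557/19637 0 -1 S
2 45/197 9/29 837/11426 2241/11426 0 -2 W
3 90/317 90/421 23625/133457 9585/133457 -1 -2 S
4 45/226 9/34 513/7684 1269/7684 -1 -3 W
5 10/41 90/481 2965/19721 1285/19721 -2 -3 S
6 45/257 45/197 6165/101258 14265/101258 -2 -4 W
7 18/85 18/109 1197/9265 549/9265 -3 -4 S
final -3 -5 W

n=0: pose=(-1,-1,E); sL=45/122, sR=9/34; mL=981/4148, mR=333/4148; mL+mR=657/2074 → advance +1; mR−mL=-162/1037 → turn -1·90°
n=1: pose=(0,-1,S); sL=90/269, sR=18/73; mL=4149/19637, mR=1557/19637; mL+mR=5706/19637 → advance +1; mR−mL=-2592/19637 → turn -1·90°
n=2: pose=(0,-2,W); sL=45/197, sR=9/29; mL=837/11426, mR=2241/11426; mL+mR=1539/5713 → advance +1; mR−mL=702/5713 → turn +1·90°
n=3: pose=(-1,-2,S); sL=90/317, sR=90/421; mL=23625/133457, mR=9585/133457; mL+mR=33210/133457 → advance +1; mR−mL=-14040/133457 → turn -1·90°
n=4: pose=(-1,-3,W); sL=45/226, sR=9/34; mL=513/7684, mR=1269/7684; mL+mR=891/3842 → advance +1; mR−mL=189/1921 → turn +1·90°
n=5: pose=(-2,-3,S); sL=10/41, sR=90/481; mL=2965/19721, mR=1285/19721; mL+mR=4250/19721 → advance +1; mR−mL=-1680/19721 → turn -1·90°
n=6: pose=(-2,-4,W); sL=45/257, sR=45/197; mL=6165/101258, mR=14265/101258; mL+mR=10215/50629 → advance +1; mR−mL=4050/50629 → turn +1·90°
n=7: pose=(-3,-4,S); sL=18/85, sR=18/109; mL=1197/9265, mR=549/9265; mL+mR=1746/9265 → advance +1; mR−mL=-648/9265 → turn -1·90°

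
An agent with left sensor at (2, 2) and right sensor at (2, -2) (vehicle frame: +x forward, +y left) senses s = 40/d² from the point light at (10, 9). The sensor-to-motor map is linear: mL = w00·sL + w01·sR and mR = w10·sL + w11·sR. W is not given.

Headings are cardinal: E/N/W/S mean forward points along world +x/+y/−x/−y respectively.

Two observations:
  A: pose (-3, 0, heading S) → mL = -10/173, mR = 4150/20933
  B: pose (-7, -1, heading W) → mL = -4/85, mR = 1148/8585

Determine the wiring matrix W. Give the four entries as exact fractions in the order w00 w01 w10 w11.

0 -1/2 1/2 1

obs A: pose=(-3,0,S) → sL=20/121, sR=20/173, mL=-10/173, mR=4150/20933
obs B: pose=(-7,-1,W) → sL=8/101, sR=8/85, mL=-4/85, mR=1148/8585
sensor matrix S = [[20/121, 20/173], [8/101, 8/85]]; det S = 230016/35941961
solve [mL_A; mL_B] = S·[w00; w01] and [mR_A; mR_B] = S·[w10; w11]:
  w00 = 0, w01 = -1/2, w10 = 1/2, w11 = 1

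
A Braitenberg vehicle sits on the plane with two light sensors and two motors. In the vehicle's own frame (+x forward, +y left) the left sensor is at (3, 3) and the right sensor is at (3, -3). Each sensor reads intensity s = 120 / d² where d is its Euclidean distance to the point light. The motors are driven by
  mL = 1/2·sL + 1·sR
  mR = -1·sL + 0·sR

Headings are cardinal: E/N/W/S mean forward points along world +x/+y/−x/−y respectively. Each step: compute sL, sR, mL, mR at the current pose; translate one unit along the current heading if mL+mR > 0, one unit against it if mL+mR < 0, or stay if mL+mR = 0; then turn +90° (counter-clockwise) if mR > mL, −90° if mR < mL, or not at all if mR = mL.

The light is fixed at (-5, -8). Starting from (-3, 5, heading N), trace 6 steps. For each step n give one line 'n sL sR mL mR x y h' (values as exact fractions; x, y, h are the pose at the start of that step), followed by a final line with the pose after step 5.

0 120/257 120/281 47700/72217 -120/257 -3 5 N
1 60/157 60/73 11610/11461 -60/157 -3 6 E
2 120/157 120/121 26100/18997 -120/157 -2 6 S
3 6/5 15/32 171/160 -6/5 -2 5 W
4 120/257 24/61 9828/15677 -120/257 -1 5 N
5 60/169 12/17 2538/2873 -60/169 -1 6 E
final 0 6 S

n=0: pose=(-3,5,N); sL=120/257, sR=120/281; mL=47700/72217, mR=-120/257; mL+mR=13980/72217 → advance +1; mR−mL=-81420/72217 → turn -1·90°
n=1: pose=(-3,6,E); sL=60/157, sR=60/73; mL=11610/11461, mR=-60/157; mL+mR=7230/11461 → advance +1; mR−mL=-15990/11461 → turn -1·90°
n=2: pose=(-2,6,S); sL=120/157, sR=120/121; mL=26100/18997, mR=-120/157; mL+mR=11580/18997 → advance +1; mR−mL=-40620/18997 → turn -1·90°
n=3: pose=(-2,5,W); sL=6/5, sR=15/32; mL=171/160, mR=-6/5; mL+mR=-21/160 → advance -1; mR−mL=-363/160 → turn -1·90°
n=4: pose=(-1,5,N); sL=120/257, sR=24/61; mL=9828/15677, mR=-120/257; mL+mR=2508/15677 → advance +1; mR−mL=-17148/15677 → turn -1·90°
n=5: pose=(-1,6,E); sL=60/169, sR=12/17; mL=2538/2873, mR=-60/169; mL+mR=1518/2873 → advance +1; mR−mL=-3558/2873 → turn -1·90°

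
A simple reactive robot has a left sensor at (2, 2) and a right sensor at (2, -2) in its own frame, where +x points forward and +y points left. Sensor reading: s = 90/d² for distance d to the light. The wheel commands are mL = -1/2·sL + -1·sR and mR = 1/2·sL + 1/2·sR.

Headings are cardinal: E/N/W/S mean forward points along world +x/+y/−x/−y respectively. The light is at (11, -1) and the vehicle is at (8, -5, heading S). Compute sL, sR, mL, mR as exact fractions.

90/37 90/61 -6075/2257 4410/2257

left sensor world pos  = (10, -7); dL² = 37
right sensor world pos = (6, -7); dR² = 61
sL = 90/37 = 90/37
sR = 90/61 = 90/61
mL = -1/2·sL + -1·sR = -6075/2257
mR = 1/2·sL + 1/2·sR = 4410/2257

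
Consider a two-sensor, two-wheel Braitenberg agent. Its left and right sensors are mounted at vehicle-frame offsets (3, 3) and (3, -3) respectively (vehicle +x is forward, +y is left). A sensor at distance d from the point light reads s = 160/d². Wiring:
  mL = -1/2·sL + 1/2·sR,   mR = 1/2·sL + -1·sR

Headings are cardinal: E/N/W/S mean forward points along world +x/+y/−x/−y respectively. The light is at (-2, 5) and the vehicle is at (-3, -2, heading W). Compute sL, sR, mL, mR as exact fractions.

left sensor world pos  = (-6, -5); dL² = 116
right sensor world pos = (-6, 1); dR² = 32
sL = 160/116 = 40/29
sR = 160/32 = 5
mL = -1/2·sL + 1/2·sR = 105/58
mR = 1/2·sL + -1·sR = -125/29

40/29 5 105/58 -125/29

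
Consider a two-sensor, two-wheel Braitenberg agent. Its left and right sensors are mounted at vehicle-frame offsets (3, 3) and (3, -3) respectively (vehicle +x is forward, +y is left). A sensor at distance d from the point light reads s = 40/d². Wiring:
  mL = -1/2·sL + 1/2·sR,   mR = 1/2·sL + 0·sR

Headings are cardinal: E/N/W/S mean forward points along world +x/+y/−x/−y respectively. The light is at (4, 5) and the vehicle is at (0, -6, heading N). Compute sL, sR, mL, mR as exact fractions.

40/113 8/13 192/1469 20/113

left sensor world pos  = (-3, -3); dL² = 113
right sensor world pos = (3, -3); dR² = 65
sL = 40/113 = 40/113
sR = 40/65 = 8/13
mL = -1/2·sL + 1/2·sR = 192/1469
mR = 1/2·sL + 0·sR = 20/113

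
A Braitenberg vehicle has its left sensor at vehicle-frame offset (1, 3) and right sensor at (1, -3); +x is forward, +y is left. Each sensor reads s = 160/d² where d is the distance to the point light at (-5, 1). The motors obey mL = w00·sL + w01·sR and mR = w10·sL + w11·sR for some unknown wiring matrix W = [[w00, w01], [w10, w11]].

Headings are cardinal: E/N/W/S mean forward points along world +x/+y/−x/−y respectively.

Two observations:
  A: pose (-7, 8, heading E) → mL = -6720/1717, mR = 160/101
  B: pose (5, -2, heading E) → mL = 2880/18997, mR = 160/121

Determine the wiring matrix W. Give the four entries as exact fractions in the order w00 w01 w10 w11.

1/2 -1/2 1 0

obs A: pose=(-7,8,E) → sL=160/101, sR=160/17, mL=-6720/1717, mR=160/101
obs B: pose=(5,-2,E) → sL=160/121, sR=160/157, mL=2880/18997, mR=160/121
sensor matrix S = [[160/101, 160/17], [160/121, 160/157]]; det S = -353280000/32617849
solve [mL_A; mL_B] = S·[w00; w01] and [mR_A; mR_B] = S·[w10; w11]:
  w00 = 1/2, w01 = -1/2, w10 = 1, w11 = 0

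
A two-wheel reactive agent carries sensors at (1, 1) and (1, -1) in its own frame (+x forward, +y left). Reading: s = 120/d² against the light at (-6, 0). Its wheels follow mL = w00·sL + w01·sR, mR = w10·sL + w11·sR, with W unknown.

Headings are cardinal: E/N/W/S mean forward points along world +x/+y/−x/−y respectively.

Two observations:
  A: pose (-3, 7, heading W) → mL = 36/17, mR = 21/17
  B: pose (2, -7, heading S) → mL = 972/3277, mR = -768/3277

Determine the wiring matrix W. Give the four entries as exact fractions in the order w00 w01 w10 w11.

1 -1/2 1 -1

obs A: pose=(-3,7,W) → sL=3, sR=30/17, mL=36/17, mR=21/17
obs B: pose=(2,-7,S) → sL=24/29, sR=120/113, mL=972/3277, mR=-768/3277
sensor matrix S = [[3, 30/17], [24/29, 120/113]]; det S = 96120/55709
solve [mL_A; mL_B] = S·[w00; w01] and [mR_A; mR_B] = S·[w10; w11]:
  w00 = 1, w01 = -1/2, w10 = 1, w11 = -1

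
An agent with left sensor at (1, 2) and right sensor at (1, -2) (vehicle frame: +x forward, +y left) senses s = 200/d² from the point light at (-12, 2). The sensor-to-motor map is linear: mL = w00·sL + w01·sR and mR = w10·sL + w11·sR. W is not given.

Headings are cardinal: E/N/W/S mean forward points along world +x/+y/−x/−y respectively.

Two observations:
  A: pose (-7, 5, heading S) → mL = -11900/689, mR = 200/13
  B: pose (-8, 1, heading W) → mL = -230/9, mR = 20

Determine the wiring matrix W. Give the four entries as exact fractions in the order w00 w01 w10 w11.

obs A: pose=(-7,5,S) → sL=200/53, sR=200/13, mL=-11900/689, mR=200/13
obs B: pose=(-8,1,W) → sL=100/9, sR=20, mL=-230/9, mR=20
sensor matrix S = [[200/53, 200/13], [100/9, 20]]; det S = -592000/6201
solve [mL_A; mL_B] = S·[w00; w01] and [mR_A; mR_B] = S·[w10; w11]:
  w00 = -1/2, w01 = -1, w10 = 0, w11 = 1

-1/2 -1 0 1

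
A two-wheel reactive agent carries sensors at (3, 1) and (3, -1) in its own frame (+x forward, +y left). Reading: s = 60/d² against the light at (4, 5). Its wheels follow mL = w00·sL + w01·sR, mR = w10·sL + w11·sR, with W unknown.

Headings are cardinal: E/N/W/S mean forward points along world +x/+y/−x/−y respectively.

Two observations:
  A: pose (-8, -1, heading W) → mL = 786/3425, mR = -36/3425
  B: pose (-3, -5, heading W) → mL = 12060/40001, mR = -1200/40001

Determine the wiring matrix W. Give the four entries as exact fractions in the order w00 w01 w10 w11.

1/2 1/2 1/2 -1/2

obs A: pose=(-8,-1,W) → sL=30/137, sR=6/25, mL=786/3425, mR=-36/3425
obs B: pose=(-3,-5,W) → sL=60/221, sR=60/181, mL=12060/40001, mR=-1200/40001
sensor matrix S = [[30/137, 6/25], [60/221, 60/181]]; det S = 203616/27400685
solve [mL_A; mL_B] = S·[w00; w01] and [mR_A; mR_B] = S·[w10; w11]:
  w00 = 1/2, w01 = 1/2, w10 = 1/2, w11 = -1/2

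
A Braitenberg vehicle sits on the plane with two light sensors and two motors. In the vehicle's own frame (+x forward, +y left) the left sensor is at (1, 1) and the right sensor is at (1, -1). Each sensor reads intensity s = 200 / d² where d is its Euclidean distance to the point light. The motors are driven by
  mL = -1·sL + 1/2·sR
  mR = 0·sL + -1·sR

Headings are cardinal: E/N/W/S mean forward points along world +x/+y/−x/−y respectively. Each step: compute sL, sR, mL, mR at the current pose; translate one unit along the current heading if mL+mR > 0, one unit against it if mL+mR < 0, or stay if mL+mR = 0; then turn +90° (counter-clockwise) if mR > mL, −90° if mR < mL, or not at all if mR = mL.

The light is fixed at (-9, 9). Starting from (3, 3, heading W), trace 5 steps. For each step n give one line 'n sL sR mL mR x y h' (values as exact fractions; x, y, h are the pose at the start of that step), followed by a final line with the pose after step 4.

n=0: pose=(3,3,W); sL=20/17, sR=100/73; mL=-610/1241, mR=-100/73; mL+mR=-2310/1241 → advance -1; mR−mL=-1090/1241 → turn -1·90°
n=1: pose=(4,3,N); sL=200/169, sR=200/221; mL=-2100/2873, mR=-200/221; mL+mR=-4700/2873 → advance -1; mR−mL=-500/2873 → turn -1·90°
n=2: pose=(4,2,E); sL=25/29, sR=10/13; mL=-180/377, mR=-10/13; mL+mR=-470/377 → advance -1; mR−mL=-110/377 → turn -1·90°
n=3: pose=(3,2,S); sL=200/233, sR=40/37; mL=-2740/8621, mR=-40/37; mL+mR=-12060/8621 → advance -1; mR−mL=-6580/8621 → turn -1·90°
n=4: pose=(3,3,W); sL=20/17, sR=100/73; mL=-610/1241, mR=-100/73; mL+mR=-2310/1241 → advance -1; mR−mL=-1090/1241 → turn -1·90°

0 20/17 100/73 -610/1241 -100/73 3 3 W
1 200/169 200/221 -2100/2873 -200/221 4 3 N
2 25/29 10/13 -180/377 -10/13 4 2 E
3 200/233 40/37 -2740/8621 -40/37 3 2 S
4 20/17 100/73 -610/1241 -100/73 3 3 W
final 4 3 N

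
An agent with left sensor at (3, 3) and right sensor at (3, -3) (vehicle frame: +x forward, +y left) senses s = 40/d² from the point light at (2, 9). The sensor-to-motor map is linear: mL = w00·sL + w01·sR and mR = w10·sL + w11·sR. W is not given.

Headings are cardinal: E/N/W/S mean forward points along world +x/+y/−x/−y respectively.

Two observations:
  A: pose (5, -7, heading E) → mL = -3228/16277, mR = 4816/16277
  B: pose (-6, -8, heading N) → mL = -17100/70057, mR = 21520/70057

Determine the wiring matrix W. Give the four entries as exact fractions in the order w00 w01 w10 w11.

-1/2 -1 1 1

obs A: pose=(5,-7,E) → sL=8/41, sR=40/397, mL=-3228/16277, mR=4816/16277
obs B: pose=(-6,-8,N) → sL=40/317, sR=40/221, mL=-17100/70057, mR=21520/70057
sensor matrix S = [[8/41, 40/397], [40/317, 40/221]]; det S = 25774080/1140317789
solve [mL_A; mL_B] = S·[w00; w01] and [mR_A; mR_B] = S·[w10; w11]:
  w00 = -1/2, w01 = -1, w10 = 1, w11 = 1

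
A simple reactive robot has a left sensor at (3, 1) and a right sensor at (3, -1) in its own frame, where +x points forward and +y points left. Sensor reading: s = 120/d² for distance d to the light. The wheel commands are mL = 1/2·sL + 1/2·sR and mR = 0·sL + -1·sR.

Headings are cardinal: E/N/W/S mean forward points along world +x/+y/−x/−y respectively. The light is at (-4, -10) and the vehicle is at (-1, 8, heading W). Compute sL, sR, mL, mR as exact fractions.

left sensor world pos  = (-4, 7); dL² = 289
right sensor world pos = (-4, 9); dR² = 361
sL = 120/289 = 120/289
sR = 120/361 = 120/361
mL = 1/2·sL + 1/2·sR = 39000/104329
mR = 0·sL + -1·sR = -120/361

120/289 120/361 39000/104329 -120/361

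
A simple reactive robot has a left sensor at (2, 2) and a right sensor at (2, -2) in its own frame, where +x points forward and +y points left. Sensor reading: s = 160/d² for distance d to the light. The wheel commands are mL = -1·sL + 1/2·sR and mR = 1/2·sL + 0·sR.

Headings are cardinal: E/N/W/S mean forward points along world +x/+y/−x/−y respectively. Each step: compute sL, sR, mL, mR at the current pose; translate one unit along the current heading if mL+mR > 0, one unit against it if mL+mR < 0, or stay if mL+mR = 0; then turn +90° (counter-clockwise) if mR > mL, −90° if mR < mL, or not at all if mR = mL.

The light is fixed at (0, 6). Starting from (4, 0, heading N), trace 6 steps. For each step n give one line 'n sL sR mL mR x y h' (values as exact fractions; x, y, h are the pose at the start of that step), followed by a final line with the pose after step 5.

n=0: pose=(4,0,N); sL=8, sR=40/13; mL=-84/13, mR=4; mL+mR=-32/13 → advance -1; mR−mL=136/13 → turn +1·90°
n=1: pose=(4,-1,W); sL=32/17, sR=160/29; mL=432/493, mR=16/17; mL+mR=896/493 → advance +1; mR−mL=32/493 → turn +1·90°
n=2: pose=(3,-1,S); sL=80/53, sR=80/41; mL=-1160/2173, mR=40/53; mL+mR=480/2173 → advance +1; mR−mL=2800/2173 → turn +1·90°
n=3: pose=(3,-2,E); sL=160/61, sR=32/25; mL=-3024/1525, mR=80/61; mL+mR=-1024/1525 → advance -1; mR−mL=5024/1525 → turn +1·90°
n=4: pose=(2,-2,N); sL=40/9, sR=40/13; mL=-340/117, mR=20/9; mL+mR=-80/117 → advance -1; mR−mL=200/39 → turn +1·90°
n=5: pose=(2,-3,W); sL=160/121, sR=160/49; mL=1840/5929, mR=80/121; mL+mR=5760/5929 → advance +1; mR−mL=2080/5929 → turn +1·90°

0 8 40/13 -84/13 4 4 0 N
1 32/17 160/29 432/493 16/17 4 -1 W
2 80/53 80/41 -1160/2173 40/53 3 -1 S
3 160/61 32/25 -3024/1525 80/61 3 -2 E
4 40/9 40/13 -340/117 20/9 2 -2 N
5 160/121 160/49 1840/5929 80/121 2 -3 W
final 1 -3 S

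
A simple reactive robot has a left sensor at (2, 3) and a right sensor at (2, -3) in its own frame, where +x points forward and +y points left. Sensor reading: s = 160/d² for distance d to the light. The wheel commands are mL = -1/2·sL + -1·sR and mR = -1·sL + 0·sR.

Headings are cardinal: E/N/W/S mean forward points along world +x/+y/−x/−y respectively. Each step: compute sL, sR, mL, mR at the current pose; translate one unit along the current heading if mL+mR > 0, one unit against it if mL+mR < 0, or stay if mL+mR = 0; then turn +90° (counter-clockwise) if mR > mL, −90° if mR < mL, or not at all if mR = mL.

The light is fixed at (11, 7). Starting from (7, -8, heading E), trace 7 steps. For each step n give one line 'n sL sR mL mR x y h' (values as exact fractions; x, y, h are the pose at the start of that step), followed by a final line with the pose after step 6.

n=0: pose=(7,-8,E); sL=40/37, sR=20/41; mL=-1560/1517, mR=-40/37; mL+mR=-3200/1517 → advance -1; mR−mL=-80/1517 → turn -1·90°
n=1: pose=(6,-8,S); sL=160/293, sR=160/353; mL=-75120/103429, mR=-160/293; mL+mR=-131600/103429 → advance -1; mR−mL=18640/103429 → turn +1·90°
n=2: pose=(6,-7,E); sL=16/13, sR=80/149; mL=-2232/1937, mR=-16/13; mL+mR=-4616/1937 → advance -1; mR−mL=-152/1937 → turn -1·90°
n=3: pose=(5,-7,S); sL=32/53, sR=160/337; mL=-13872/17861, mR=-32/53; mL+mR=-24656/17861 → advance -1; mR−mL=3088/17861 → turn +1·90°
n=4: pose=(5,-6,E); sL=40/29, sR=10/17; mL=-630/493, mR=-40/29; mL+mR=-1310/493 → advance -1; mR−mL=-50/493 → turn -1·90°
n=5: pose=(4,-6,S); sL=160/241, sR=32/65; mL=-12912/15665, mR=-160/241; mL+mR=-23312/15665 → advance -1; mR−mL=2512/15665 → turn +1·90°
n=6: pose=(4,-5,E); sL=80/53, sR=16/25; mL=-1848/1325, mR=-80/53; mL+mR=-3848/1325 → advance -1; mR−mL=-152/1325 → turn -1·90°

0 40/37 20/41 -1560/1517 -40/37 7 -8 E
1 160/293 160/353 -75120/103429 -160/293 6 -8 S
2 16/13 80/149 -2232/1937 -16/13 6 -7 E
3 32/53 160/337 -13872/17861 -32/53 5 -7 S
4 40/29 10/17 -630/493 -40/29 5 -6 E
5 160/241 32/65 -12912/15665 -160/241 4 -6 S
6 80/53 16/25 -1848/1325 -80/53 4 -5 E
final 3 -5 S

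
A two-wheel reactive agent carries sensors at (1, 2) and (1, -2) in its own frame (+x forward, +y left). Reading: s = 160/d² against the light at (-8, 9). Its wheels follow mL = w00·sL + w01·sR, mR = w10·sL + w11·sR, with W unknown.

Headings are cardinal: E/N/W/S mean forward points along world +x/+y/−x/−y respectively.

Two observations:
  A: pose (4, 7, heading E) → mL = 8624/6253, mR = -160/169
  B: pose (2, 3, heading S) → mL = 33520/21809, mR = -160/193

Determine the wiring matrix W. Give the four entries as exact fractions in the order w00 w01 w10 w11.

1 1/2 -1 0

obs A: pose=(4,7,E) → sL=160/169, sR=32/37, mL=8624/6253, mR=-160/169
obs B: pose=(2,3,S) → sL=160/193, sR=160/113, mL=33520/21809, mR=-160/193
sensor matrix S = [[160/169, 32/37], [160/193, 160/113]]; det S = 85032960/136371677
solve [mL_A; mL_B] = S·[w00; w01] and [mR_A; mR_B] = S·[w10; w11]:
  w00 = 1, w01 = 1/2, w10 = -1, w11 = 0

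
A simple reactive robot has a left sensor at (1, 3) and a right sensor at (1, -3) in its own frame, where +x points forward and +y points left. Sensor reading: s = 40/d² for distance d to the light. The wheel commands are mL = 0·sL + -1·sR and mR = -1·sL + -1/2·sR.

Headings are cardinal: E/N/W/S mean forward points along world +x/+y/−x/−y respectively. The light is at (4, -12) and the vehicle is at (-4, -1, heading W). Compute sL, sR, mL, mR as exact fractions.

8/29 40/277 -40/277 -2796/8033

left sensor world pos  = (-5, -4); dL² = 145
right sensor world pos = (-5, 2); dR² = 277
sL = 40/145 = 8/29
sR = 40/277 = 40/277
mL = 0·sL + -1·sR = -40/277
mR = -1·sL + -1/2·sR = -2796/8033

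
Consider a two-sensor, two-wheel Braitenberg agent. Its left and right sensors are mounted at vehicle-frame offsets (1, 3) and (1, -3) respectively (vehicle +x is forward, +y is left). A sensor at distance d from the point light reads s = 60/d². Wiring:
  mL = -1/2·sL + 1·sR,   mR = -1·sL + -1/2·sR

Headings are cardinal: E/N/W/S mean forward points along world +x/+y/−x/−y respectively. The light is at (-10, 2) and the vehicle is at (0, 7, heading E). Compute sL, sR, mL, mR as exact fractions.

12/37 12/25 294/925 -522/925

left sensor world pos  = (1, 10); dL² = 185
right sensor world pos = (1, 4); dR² = 125
sL = 60/185 = 12/37
sR = 60/125 = 12/25
mL = -1/2·sL + 1·sR = 294/925
mR = -1·sL + -1/2·sR = -522/925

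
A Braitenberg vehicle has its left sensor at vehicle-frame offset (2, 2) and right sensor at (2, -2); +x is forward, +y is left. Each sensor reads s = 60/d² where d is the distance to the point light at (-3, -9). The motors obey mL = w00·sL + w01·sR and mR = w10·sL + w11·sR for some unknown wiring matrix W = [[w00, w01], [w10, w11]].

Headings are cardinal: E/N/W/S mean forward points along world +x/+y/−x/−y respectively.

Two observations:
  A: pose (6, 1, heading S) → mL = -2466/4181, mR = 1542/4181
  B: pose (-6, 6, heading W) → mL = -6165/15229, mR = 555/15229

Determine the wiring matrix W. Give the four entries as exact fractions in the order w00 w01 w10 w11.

-1 -1/2 -1/2 1

obs A: pose=(6,1,S) → sL=12/37, sR=60/113, mL=-2466/4181, mR=1542/4181
obs B: pose=(-6,6,W) → sL=30/97, sR=30/157, mL=-6165/15229, mR=555/15229
sensor matrix S = [[12/37, 60/113], [30/97, 30/157]]; det S = -6510240/63672449
solve [mL_A; mL_B] = S·[w00; w01] and [mR_A; mR_B] = S·[w10; w11]:
  w00 = -1, w01 = -1/2, w10 = -1/2, w11 = 1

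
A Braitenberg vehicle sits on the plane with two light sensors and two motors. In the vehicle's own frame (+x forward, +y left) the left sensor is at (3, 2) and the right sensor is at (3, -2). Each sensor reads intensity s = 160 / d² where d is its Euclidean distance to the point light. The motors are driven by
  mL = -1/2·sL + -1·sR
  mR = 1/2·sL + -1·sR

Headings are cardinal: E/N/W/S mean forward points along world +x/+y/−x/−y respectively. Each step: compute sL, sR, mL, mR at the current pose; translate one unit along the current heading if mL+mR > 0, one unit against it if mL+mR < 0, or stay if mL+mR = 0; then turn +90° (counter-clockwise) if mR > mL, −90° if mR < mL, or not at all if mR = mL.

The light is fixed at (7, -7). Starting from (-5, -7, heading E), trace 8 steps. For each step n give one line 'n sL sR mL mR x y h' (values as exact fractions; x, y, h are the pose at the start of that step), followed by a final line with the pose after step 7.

0 32/17 32/17 -48/17 -16/17 -5 -7 E
1 80/117 16/13 -184/117 -8/9 -6 -7 N
2 32/53 160/257 -12592/13621 -4368/13621 -6 -8 W
3 40/29 40/53 -2220/1537 -100/1537 -5 -8 S
4 32/17 32/17 -48/17 -16/17 -5 -7 E
5 80/117 16/13 -184/117 -8/9 -6 -7 N
6 32/53 160/257 -12592/13621 -4368/13621 -6 -8 W
7 40/29 40/53 -2220/1537 -100/1537 -5 -8 S
final -5 -7 E

n=0: pose=(-5,-7,E); sL=32/17, sR=32/17; mL=-48/17, mR=-16/17; mL+mR=-64/17 → advance -1; mR−mL=32/17 → turn +1·90°
n=1: pose=(-6,-7,N); sL=80/117, sR=16/13; mL=-184/117, mR=-8/9; mL+mR=-32/13 → advance -1; mR−mL=80/117 → turn +1·90°
n=2: pose=(-6,-8,W); sL=32/53, sR=160/257; mL=-12592/13621, mR=-4368/13621; mL+mR=-320/257 → advance -1; mR−mL=32/53 → turn +1·90°
n=3: pose=(-5,-8,S); sL=40/29, sR=40/53; mL=-2220/1537, mR=-100/1537; mL+mR=-80/53 → advance -1; mR−mL=40/29 → turn +1·90°
n=4: pose=(-5,-7,E); sL=32/17, sR=32/17; mL=-48/17, mR=-16/17; mL+mR=-64/17 → advance -1; mR−mL=32/17 → turn +1·90°
n=5: pose=(-6,-7,N); sL=80/117, sR=16/13; mL=-184/117, mR=-8/9; mL+mR=-32/13 → advance -1; mR−mL=80/117 → turn +1·90°
n=6: pose=(-6,-8,W); sL=32/53, sR=160/257; mL=-12592/13621, mR=-4368/13621; mL+mR=-320/257 → advance -1; mR−mL=32/53 → turn +1·90°
n=7: pose=(-5,-8,S); sL=40/29, sR=40/53; mL=-2220/1537, mR=-100/1537; mL+mR=-80/53 → advance -1; mR−mL=40/29 → turn +1·90°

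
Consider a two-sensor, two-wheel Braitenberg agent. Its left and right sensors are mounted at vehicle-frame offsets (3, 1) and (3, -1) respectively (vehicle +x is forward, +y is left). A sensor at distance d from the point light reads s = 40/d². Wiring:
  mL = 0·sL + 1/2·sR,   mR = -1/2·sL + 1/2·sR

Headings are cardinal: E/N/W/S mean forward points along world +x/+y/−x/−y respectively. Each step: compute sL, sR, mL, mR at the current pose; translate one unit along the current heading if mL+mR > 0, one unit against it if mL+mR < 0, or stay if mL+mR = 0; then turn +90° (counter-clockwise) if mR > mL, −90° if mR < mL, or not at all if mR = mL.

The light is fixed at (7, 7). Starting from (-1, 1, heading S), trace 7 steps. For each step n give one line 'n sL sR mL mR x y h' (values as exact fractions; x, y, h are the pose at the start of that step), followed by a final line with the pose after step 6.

0 4/13 20/81 10/81 -32/1053 -1 1 S
1 8/37 40/157 20/157 112/5809 -1 0 W
2 10/29 1/2 1/4 9/116 -2 0 N
3 40/61 8/17 4/17 -96/1037 -2 1 E
4 4/13 20/81 10/81 -32/1053 -1 1 S
5 8/37 40/157 20/157 112/5809 -1 0 W
6 10/29 1/2 1/4 9/116 -2 0 N
final -2 1 E

n=0: pose=(-1,1,S); sL=4/13, sR=20/81; mL=10/81, mR=-32/1053; mL+mR=98/1053 → advance +1; mR−mL=-2/13 → turn -1·90°
n=1: pose=(-1,0,W); sL=8/37, sR=40/157; mL=20/157, mR=112/5809; mL+mR=852/5809 → advance +1; mR−mL=-4/37 → turn -1·90°
n=2: pose=(-2,0,N); sL=10/29, sR=1/2; mL=1/4, mR=9/116; mL+mR=19/58 → advance +1; mR−mL=-5/29 → turn -1·90°
n=3: pose=(-2,1,E); sL=40/61, sR=8/17; mL=4/17, mR=-96/1037; mL+mR=148/1037 → advance +1; mR−mL=-20/61 → turn -1·90°
n=4: pose=(-1,1,S); sL=4/13, sR=20/81; mL=10/81, mR=-32/1053; mL+mR=98/1053 → advance +1; mR−mL=-2/13 → turn -1·90°
n=5: pose=(-1,0,W); sL=8/37, sR=40/157; mL=20/157, mR=112/5809; mL+mR=852/5809 → advance +1; mR−mL=-4/37 → turn -1·90°
n=6: pose=(-2,0,N); sL=10/29, sR=1/2; mL=1/4, mR=9/116; mL+mR=19/58 → advance +1; mR−mL=-5/29 → turn -1·90°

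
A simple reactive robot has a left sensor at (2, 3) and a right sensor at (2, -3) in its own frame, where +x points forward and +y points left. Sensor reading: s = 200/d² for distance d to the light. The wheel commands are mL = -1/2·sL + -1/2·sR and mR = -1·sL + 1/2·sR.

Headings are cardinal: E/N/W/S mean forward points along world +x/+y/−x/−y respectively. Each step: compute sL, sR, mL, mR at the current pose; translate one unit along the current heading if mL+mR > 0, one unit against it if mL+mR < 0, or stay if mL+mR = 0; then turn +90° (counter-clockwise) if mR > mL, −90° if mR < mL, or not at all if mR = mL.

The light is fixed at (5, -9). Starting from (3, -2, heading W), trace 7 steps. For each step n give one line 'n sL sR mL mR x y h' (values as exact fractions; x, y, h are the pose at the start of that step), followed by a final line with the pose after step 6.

0 25/4 50/29 -925/232 -625/116 3 -2 W
1 200/97 40/17 -3640/1649 -1460/1649 4 -2 N
2 100/9 20/9 -20/3 -10 4 -3 W
3 200/73 200/73 -200/73 -100/73 5 -3 N
4 25 50/17 -475/34 -400/17 5 -4 W
5 200/53 40/13 -2360/689 -1540/689 6 -4 N
6 100 4 -52 -98 6 -5 W
final 7 -5 N

n=0: pose=(3,-2,W); sL=25/4, sR=50/29; mL=-925/232, mR=-625/116; mL+mR=-75/8 → advance -1; mR−mL=-325/232 → turn -1·90°
n=1: pose=(4,-2,N); sL=200/97, sR=40/17; mL=-3640/1649, mR=-1460/1649; mL+mR=-300/97 → advance -1; mR−mL=2180/1649 → turn +1·90°
n=2: pose=(4,-3,W); sL=100/9, sR=20/9; mL=-20/3, mR=-10; mL+mR=-50/3 → advance -1; mR−mL=-10/3 → turn -1·90°
n=3: pose=(5,-3,N); sL=200/73, sR=200/73; mL=-200/73, mR=-100/73; mL+mR=-300/73 → advance -1; mR−mL=100/73 → turn +1·90°
n=4: pose=(5,-4,W); sL=25, sR=50/17; mL=-475/34, mR=-400/17; mL+mR=-75/2 → advance -1; mR−mL=-325/34 → turn -1·90°
n=5: pose=(6,-4,N); sL=200/53, sR=40/13; mL=-2360/689, mR=-1540/689; mL+mR=-300/53 → advance -1; mR−mL=820/689 → turn +1·90°
n=6: pose=(6,-5,W); sL=100, sR=4; mL=-52, mR=-98; mL+mR=-150 → advance -1; mR−mL=-46 → turn -1·90°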